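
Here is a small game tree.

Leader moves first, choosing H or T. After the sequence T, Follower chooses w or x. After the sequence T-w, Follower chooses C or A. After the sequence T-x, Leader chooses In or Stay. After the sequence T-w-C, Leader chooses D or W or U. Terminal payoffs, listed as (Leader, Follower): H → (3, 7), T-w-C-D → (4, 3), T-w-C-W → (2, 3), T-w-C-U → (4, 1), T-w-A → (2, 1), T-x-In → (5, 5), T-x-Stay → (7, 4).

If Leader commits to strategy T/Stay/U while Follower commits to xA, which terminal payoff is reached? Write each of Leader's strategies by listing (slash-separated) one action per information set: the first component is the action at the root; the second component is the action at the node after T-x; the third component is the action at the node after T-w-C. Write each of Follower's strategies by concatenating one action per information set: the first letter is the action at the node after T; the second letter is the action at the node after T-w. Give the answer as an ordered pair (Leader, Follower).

Trace the play path from the root:
  Leader plays T
  Follower plays x at [T]
  Leader plays Stay at [T-x]
→ terminal payoff (7, 4).
(Leader's choice at the node after T-w-C is never reached on this path, so it doesn't affect the outcome.)

(7, 4)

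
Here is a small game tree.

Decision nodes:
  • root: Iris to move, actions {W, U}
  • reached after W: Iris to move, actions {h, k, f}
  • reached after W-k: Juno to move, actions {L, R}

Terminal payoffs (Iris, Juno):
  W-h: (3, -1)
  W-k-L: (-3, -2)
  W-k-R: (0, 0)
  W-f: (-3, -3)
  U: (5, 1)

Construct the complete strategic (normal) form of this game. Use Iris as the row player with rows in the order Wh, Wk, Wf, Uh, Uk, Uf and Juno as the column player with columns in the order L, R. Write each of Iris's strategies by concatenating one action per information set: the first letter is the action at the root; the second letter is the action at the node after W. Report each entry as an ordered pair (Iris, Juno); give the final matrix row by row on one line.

Row Wh: L→(3,-1), R→(3,-1)
Row Wk: L→(-3,-2), R→(0,0)
Row Wf: L→(-3,-3), R→(-3,-3)
Row Uh: L→(5,1), R→(5,1)
Row Uk: L→(5,1), R→(5,1)
Row Uf: L→(5,1), R→(5,1)

Wh: (3,-1) (3,-1) | Wk: (-3,-2) (0,0) | Wf: (-3,-3) (-3,-3) | Uh: (5,1) (5,1) | Uk: (5,1) (5,1) | Uf: (5,1) (5,1)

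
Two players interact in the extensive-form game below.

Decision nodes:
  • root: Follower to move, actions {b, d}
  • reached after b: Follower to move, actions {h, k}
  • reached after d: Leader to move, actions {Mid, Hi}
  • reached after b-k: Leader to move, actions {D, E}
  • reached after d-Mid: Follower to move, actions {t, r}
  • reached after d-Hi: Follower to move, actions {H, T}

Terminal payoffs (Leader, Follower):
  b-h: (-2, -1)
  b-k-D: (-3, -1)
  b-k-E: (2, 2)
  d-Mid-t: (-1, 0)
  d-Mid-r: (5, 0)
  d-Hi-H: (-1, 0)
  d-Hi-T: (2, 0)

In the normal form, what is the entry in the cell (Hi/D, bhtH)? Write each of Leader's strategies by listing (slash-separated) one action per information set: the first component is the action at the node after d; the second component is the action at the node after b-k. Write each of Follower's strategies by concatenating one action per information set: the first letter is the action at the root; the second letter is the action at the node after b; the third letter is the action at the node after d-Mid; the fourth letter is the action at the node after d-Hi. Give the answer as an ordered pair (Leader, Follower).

Trace the play path from the root:
  Follower plays b
  Follower plays h at [b]
→ terminal payoff (-2, -1).
(Leader's choice at the node after d is never reached on this path, so it doesn't affect the outcome.)

(-2, -1)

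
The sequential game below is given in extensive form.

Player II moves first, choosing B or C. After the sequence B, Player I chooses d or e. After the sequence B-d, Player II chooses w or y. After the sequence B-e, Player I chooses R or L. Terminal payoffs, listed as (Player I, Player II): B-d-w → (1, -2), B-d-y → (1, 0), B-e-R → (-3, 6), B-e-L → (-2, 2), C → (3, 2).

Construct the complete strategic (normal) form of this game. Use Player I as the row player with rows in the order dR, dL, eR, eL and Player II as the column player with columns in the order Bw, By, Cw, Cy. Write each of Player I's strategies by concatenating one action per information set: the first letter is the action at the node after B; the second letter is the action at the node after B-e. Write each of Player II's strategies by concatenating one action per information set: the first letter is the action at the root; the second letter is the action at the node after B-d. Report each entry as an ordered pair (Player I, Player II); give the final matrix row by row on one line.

dR: (1,-2) (1,0) (3,2) (3,2) | dL: (1,-2) (1,0) (3,2) (3,2) | eR: (-3,6) (-3,6) (3,2) (3,2) | eL: (-2,2) (-2,2) (3,2) (3,2)

           Bw       By       Cw       Cy
  dR   (1,-2)    (1,0)    (3,2)    (3,2)
  dL   (1,-2)    (1,0)    (3,2)    (3,2)
  eR   (-3,6)   (-3,6)    (3,2)    (3,2)
  eL   (-2,2)   (-2,2)    (3,2)    (3,2)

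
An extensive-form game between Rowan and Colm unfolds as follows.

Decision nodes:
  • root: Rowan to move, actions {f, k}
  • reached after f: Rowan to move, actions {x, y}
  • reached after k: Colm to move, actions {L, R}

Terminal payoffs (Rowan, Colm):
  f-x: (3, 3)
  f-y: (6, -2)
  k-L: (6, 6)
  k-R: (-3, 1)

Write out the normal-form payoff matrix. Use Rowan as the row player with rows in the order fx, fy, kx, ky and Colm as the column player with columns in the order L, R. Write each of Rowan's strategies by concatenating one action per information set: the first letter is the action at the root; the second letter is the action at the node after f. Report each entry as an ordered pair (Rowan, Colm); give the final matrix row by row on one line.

Row fx: L→(3,3), R→(3,3)
Row fy: L→(6,-2), R→(6,-2)
Row kx: L→(6,6), R→(-3,1)
Row ky: L→(6,6), R→(-3,1)

fx: (3,3) (3,3) | fy: (6,-2) (6,-2) | kx: (6,6) (-3,1) | ky: (6,6) (-3,1)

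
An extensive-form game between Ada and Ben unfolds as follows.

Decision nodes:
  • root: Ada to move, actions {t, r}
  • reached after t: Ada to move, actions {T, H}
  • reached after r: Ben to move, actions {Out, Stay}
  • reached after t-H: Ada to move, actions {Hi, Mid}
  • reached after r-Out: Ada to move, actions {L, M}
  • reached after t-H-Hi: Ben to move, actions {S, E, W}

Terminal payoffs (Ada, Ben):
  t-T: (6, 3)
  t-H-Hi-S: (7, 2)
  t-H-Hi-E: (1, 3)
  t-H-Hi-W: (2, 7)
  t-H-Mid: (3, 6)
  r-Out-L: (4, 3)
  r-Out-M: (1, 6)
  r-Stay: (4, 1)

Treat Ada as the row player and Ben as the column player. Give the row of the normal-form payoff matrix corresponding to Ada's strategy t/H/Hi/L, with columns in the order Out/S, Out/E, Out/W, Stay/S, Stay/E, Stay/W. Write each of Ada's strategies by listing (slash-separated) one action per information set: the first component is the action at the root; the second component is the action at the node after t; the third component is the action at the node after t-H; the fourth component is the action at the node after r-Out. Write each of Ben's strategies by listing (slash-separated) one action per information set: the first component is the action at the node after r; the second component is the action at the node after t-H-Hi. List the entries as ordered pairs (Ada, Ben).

vs Out/S: Ada plays t → Ada plays H at [t] → Ada plays Hi at [t-H] → Ben plays S at [t-H-Hi] → (7, 2)
vs Out/E: Ada plays t → Ada plays H at [t] → Ada plays Hi at [t-H] → Ben plays E at [t-H-Hi] → (1, 3)
vs Out/W: Ada plays t → Ada plays H at [t] → Ada plays Hi at [t-H] → Ben plays W at [t-H-Hi] → (2, 7)
vs Stay/S: Ada plays t → Ada plays H at [t] → Ada plays Hi at [t-H] → Ben plays S at [t-H-Hi] → (7, 2)
vs Stay/E: Ada plays t → Ada plays H at [t] → Ada plays Hi at [t-H] → Ben plays E at [t-H-Hi] → (1, 3)
vs Stay/W: Ada plays t → Ada plays H at [t] → Ada plays Hi at [t-H] → Ben plays W at [t-H-Hi] → (2, 7)

(7,2) (1,3) (2,7) (7,2) (1,3) (2,7)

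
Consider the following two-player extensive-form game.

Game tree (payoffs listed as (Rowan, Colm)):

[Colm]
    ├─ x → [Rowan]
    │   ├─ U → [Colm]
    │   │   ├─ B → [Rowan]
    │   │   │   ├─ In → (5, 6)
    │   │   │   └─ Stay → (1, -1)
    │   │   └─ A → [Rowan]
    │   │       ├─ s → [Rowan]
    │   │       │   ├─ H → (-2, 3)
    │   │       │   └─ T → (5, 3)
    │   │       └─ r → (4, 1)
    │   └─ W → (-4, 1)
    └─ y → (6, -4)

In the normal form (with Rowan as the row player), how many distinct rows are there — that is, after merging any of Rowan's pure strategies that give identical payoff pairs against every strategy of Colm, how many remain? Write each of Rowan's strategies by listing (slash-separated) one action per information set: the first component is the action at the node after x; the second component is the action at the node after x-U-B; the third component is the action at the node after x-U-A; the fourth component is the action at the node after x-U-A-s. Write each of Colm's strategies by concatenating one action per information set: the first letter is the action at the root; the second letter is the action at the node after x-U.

7

Rowan has 16 pure strategies: U/In/s/H, U/In/s/T, U/In/r/H, U/In/r/T, U/Stay/s/H, U/Stay/s/T, U/Stay/r/H, U/Stay/r/T, W/In/s/H, W/In/s/T, W/In/r/H, W/In/r/T, W/Stay/s/H, W/Stay/s/T, W/Stay/r/H, W/Stay/r/T. Columns: xB, xA, yB, yA.
{U/In/s/H} → row (5,6) (-2,3) (6,-4) (6,-4)
{U/In/s/T} → row (5,6) (5,3) (6,-4) (6,-4)
{U/In/r/H, U/In/r/T} → row (5,6) (4,1) (6,-4) (6,-4)
{U/Stay/s/H} → row (1,-1) (-2,3) (6,-4) (6,-4)
{U/Stay/s/T} → row (1,-1) (5,3) (6,-4) (6,-4)
{U/Stay/r/H, U/Stay/r/T} → row (1,-1) (4,1) (6,-4) (6,-4)
{W/In/s/H, W/In/s/T, W/In/r/H, W/In/r/T, W/Stay/s/H, W/Stay/s/T, W/Stay/r/H, W/Stay/r/T} → row (-4,1) (-4,1) (6,-4) (6,-4)
That's 7 distinct rows out of 16 strategies.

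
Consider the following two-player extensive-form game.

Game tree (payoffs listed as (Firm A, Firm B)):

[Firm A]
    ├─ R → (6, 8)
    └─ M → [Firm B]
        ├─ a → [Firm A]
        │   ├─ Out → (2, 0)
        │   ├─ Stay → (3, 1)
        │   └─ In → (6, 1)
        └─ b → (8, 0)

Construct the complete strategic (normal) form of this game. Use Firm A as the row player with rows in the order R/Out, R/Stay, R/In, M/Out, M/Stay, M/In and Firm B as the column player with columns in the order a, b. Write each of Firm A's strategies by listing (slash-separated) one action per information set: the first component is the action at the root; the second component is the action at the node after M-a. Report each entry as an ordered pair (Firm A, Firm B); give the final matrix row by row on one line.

R/Out: (6,8) (6,8) | R/Stay: (6,8) (6,8) | R/In: (6,8) (6,8) | M/Out: (2,0) (8,0) | M/Stay: (3,1) (8,0) | M/In: (6,1) (8,0)

Row R/Out: a→(6,8), b→(6,8)
Row R/Stay: a→(6,8), b→(6,8)
Row R/In: a→(6,8), b→(6,8)
Row M/Out: a→(2,0), b→(8,0)
Row M/Stay: a→(3,1), b→(8,0)
Row M/In: a→(6,1), b→(8,0)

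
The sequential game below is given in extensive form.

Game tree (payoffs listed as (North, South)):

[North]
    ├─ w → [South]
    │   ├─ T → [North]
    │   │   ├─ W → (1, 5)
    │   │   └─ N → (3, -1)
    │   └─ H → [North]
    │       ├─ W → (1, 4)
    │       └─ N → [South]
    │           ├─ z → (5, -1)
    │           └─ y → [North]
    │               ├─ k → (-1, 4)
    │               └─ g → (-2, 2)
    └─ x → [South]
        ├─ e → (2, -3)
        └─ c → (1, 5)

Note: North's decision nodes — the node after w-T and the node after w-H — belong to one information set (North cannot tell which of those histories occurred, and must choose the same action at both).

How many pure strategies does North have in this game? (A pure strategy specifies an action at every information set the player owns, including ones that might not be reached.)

8

North owns the root with actions {w, x} — two choices.
North owns the information set {w-T, w-H} with actions {W, N} — two choices.
North owns the node after w-H-N-y with actions {k, g} — two choices.
A pure strategy fixes one action at each information set independently, so the count is the product 2 × 2 × 2 = 8.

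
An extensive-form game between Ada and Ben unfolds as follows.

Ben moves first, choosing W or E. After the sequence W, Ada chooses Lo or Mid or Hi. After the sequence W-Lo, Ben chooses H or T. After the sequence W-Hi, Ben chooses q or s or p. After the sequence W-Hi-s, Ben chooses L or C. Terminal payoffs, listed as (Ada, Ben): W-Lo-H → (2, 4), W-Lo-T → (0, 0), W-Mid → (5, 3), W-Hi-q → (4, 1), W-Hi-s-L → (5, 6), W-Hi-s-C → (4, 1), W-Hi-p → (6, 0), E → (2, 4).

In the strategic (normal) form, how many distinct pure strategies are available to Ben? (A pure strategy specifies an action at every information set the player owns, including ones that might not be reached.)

Ben owns the root with actions {W, E} — two choices.
Ben owns the node after W-Lo with actions {H, T} — two choices.
Ben owns the node after W-Hi with actions {q, s, p} — three choices.
Ben owns the node after W-Hi-s with actions {L, C} — two choices.
A pure strategy fixes one action at each information set independently, so the count is the product 2 × 2 × 3 × 2 = 24.
(For reference, Ada has 3 pure strategies, giving a 24×3 normal-form matrix.)

24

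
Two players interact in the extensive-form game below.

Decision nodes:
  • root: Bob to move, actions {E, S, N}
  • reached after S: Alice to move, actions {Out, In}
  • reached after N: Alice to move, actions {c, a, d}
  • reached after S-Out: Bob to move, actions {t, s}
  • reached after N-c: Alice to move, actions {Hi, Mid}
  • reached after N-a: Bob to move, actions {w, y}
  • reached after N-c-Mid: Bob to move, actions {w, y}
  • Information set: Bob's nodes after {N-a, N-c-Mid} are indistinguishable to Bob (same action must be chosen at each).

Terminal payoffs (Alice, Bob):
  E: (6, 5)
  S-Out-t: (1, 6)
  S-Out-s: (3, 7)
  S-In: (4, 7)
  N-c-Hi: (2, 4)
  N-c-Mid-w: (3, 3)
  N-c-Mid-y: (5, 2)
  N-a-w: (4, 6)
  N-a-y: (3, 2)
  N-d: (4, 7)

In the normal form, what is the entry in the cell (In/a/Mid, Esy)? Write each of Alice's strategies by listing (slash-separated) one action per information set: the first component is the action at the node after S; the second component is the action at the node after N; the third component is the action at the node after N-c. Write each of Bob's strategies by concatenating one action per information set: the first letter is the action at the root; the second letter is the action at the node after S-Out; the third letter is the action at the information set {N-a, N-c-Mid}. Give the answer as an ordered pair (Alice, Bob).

Trace the play path from the root:
  Bob plays E
→ terminal payoff (6, 5).
(Alice's choice at the node after S is never reached on this path, so it doesn't affect the outcome.)

(6, 5)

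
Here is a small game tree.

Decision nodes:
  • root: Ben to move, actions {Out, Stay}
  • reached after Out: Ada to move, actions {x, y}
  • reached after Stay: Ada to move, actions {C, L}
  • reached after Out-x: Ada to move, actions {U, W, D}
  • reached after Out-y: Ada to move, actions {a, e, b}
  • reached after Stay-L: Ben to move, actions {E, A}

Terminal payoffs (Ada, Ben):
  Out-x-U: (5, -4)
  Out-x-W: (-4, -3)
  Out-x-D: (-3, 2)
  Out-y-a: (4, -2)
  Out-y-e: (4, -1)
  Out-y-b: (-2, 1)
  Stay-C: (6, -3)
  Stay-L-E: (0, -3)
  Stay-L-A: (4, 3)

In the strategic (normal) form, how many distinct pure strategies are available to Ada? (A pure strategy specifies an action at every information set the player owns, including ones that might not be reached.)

Ada owns the node after Out with actions {x, y} — two choices.
Ada owns the node after Stay with actions {C, L} — two choices.
Ada owns the node after Out-x with actions {U, W, D} — three choices.
Ada owns the node after Out-y with actions {a, e, b} — three choices.
A pure strategy fixes one action at each information set independently, so the count is the product 2 × 2 × 3 × 3 = 36.
(For reference, Ben has 4 pure strategies, giving a 36×4 normal-form matrix.)

36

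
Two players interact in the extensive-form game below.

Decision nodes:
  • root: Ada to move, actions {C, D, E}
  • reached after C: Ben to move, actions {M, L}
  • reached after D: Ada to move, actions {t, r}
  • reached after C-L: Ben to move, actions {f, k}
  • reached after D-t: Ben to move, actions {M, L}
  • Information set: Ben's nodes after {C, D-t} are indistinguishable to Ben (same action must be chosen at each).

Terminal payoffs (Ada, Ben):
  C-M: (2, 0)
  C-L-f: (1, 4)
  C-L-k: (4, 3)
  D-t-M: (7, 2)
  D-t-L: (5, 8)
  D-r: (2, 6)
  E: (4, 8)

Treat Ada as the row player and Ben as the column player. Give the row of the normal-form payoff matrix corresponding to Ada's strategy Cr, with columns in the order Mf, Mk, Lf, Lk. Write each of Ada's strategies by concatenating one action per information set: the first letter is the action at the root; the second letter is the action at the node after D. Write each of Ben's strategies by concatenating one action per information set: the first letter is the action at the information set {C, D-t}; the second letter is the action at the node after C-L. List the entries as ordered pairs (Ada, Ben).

vs Mf: Ada plays C → Ben plays M at [C] → (2, 0)
vs Mk: Ada plays C → Ben plays M at [C] → (2, 0)
vs Lf: Ada plays C → Ben plays L at [C] → Ben plays f at [C-L] → (1, 4)
vs Lk: Ada plays C → Ben plays L at [C] → Ben plays k at [C-L] → (4, 3)

(2,0) (2,0) (1,4) (4,3)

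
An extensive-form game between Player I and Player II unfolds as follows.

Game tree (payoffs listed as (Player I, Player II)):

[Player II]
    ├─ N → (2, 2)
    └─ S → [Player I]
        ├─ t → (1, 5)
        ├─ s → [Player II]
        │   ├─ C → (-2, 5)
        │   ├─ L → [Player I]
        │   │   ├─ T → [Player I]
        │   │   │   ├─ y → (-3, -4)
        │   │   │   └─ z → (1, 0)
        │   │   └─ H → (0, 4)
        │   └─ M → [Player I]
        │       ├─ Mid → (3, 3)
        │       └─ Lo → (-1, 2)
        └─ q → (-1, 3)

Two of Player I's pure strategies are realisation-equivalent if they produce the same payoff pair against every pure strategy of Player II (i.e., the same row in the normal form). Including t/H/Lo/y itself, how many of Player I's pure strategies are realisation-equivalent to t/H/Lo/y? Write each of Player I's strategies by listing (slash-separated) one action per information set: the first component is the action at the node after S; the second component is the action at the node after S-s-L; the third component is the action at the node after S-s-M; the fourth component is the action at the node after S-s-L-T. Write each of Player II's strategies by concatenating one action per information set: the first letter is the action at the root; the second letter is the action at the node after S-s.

Row for t/H/Lo/y (columns NC, NL, NM, SC, SL, SM): (2,2) (2,2) (2,2) (1,5) (1,5) (1,5).
Under t/H/Lo/y, Player I's choice at the node after S-s-L and at the node after S-s-M and at the node after S-s-L-T can never be reached regardless of what Player II does, so varying those choices leaves every outcome unchanged.
Holding the reachable choices fixed and varying the unreachable ones freely already gives 2 × 2 × 2 = 8 equivalent strategies.
No other strategy reproduces this row, so those 8 are the full class: t/T/Mid/y, t/T/Mid/z, t/T/Lo/y, t/T/Lo/z, t/H/Mid/y, t/H/Mid/z, t/H/Lo/y, t/H/Lo/z.

8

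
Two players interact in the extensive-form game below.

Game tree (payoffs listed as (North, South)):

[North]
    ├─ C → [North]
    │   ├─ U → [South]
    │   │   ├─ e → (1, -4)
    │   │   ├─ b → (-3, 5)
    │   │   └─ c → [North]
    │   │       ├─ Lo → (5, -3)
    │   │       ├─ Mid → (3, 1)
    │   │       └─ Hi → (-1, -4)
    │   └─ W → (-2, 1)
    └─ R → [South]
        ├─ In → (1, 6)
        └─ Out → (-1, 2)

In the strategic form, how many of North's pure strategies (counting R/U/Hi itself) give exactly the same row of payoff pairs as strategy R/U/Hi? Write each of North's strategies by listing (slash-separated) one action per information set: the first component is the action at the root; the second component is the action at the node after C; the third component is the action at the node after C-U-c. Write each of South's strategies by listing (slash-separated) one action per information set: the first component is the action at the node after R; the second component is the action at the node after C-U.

Row for R/U/Hi (columns In/e, In/b, In/c, Out/e, Out/b, Out/c): (1,6) (1,6) (1,6) (-1,2) (-1,2) (-1,2).
Under R/U/Hi, North's choice at the node after C and at the node after C-U-c can never be reached regardless of what South does, so varying those choices leaves every outcome unchanged.
Holding the reachable choices fixed and varying the unreachable ones freely already gives 2 × 3 = 6 equivalent strategies.
No other strategy reproduces this row, so those 6 are the full class: R/U/Lo, R/U/Mid, R/U/Hi, R/W/Lo, R/W/Mid, R/W/Hi.

6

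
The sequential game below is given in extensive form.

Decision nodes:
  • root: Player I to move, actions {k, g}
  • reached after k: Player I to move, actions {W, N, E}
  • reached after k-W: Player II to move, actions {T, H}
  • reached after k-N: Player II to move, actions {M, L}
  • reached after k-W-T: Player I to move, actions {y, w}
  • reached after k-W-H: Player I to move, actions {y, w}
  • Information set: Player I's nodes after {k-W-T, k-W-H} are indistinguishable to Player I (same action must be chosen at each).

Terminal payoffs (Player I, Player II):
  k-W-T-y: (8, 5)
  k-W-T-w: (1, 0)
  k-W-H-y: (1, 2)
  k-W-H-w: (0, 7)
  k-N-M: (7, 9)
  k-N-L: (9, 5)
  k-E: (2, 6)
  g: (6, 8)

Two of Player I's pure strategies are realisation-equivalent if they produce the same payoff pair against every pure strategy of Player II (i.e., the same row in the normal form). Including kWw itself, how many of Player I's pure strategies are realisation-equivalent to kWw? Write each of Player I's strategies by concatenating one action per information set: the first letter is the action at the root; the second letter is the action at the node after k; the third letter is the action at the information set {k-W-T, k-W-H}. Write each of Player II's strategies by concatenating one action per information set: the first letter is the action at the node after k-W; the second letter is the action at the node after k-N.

1

Row for kWw (columns TM, TL, HM, HL): (1,0) (1,0) (0,7) (0,7).
Every one of Player I's information sets is on the play path for some reply by Player II when Player I follows kWw.
Changing the action at any of them therefore changes at least one column, so only kWw itself gives this row.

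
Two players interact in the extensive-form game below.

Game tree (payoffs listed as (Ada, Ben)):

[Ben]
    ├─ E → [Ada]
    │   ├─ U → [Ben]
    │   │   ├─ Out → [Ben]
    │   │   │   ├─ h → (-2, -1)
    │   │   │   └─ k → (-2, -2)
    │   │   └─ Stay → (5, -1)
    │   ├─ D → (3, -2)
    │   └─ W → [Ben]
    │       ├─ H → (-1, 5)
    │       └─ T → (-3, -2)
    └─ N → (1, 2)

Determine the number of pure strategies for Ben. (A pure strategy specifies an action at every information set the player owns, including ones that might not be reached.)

Ben owns the root with actions {E, N} — two choices.
Ben owns the node after E-U with actions {Out, Stay} — two choices.
Ben owns the node after E-W with actions {H, T} — two choices.
Ben owns the node after E-U-Out with actions {h, k} — two choices.
A pure strategy fixes one action at each information set independently, so the count is the product 2 × 2 × 2 × 2 = 16.
(For reference, Ada has 3 pure strategies, giving a 16×3 normal-form matrix.)

16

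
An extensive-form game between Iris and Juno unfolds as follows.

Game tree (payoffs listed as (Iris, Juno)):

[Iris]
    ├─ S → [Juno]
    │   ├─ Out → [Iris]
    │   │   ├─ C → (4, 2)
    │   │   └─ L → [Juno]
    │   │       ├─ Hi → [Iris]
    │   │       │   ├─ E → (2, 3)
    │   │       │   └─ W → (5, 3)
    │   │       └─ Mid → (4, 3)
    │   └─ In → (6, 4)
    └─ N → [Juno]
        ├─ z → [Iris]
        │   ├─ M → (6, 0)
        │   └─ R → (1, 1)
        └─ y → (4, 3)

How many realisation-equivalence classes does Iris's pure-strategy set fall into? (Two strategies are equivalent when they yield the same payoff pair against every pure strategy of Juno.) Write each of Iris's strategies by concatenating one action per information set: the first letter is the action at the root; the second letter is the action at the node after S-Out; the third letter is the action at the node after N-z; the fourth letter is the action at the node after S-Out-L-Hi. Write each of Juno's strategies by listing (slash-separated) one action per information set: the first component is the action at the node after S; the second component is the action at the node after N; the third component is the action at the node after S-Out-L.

Iris has 16 pure strategies: SCME, SCMW, SCRE, SCRW, SLME, SLMW, SLRE, SLRW, NCME, NCMW, NCRE, NCRW, NLME, NLMW, NLRE, NLRW. Columns: Out/z/Hi, Out/z/Mid, Out/y/Hi, Out/y/Mid, In/z/Hi, In/z/Mid, In/y/Hi, In/y/Mid.
{SCME, SCMW, SCRE, SCRW} → row (4,2) (4,2) (4,2) (4,2) (6,4) (6,4) (6,4) (6,4)
{SLME, SLRE} → row (2,3) (4,3) (2,3) (4,3) (6,4) (6,4) (6,4) (6,4)
{SLMW, SLRW} → row (5,3) (4,3) (5,3) (4,3) (6,4) (6,4) (6,4) (6,4)
{NCME, NCMW, NLME, NLMW} → row (6,0) (6,0) (4,3) (4,3) (6,0) (6,0) (4,3) (4,3)
{NCRE, NCRW, NLRE, NLRW} → row (1,1) (1,1) (4,3) (4,3) (1,1) (1,1) (4,3) (4,3)
That's 5 distinct rows out of 16 strategies.

5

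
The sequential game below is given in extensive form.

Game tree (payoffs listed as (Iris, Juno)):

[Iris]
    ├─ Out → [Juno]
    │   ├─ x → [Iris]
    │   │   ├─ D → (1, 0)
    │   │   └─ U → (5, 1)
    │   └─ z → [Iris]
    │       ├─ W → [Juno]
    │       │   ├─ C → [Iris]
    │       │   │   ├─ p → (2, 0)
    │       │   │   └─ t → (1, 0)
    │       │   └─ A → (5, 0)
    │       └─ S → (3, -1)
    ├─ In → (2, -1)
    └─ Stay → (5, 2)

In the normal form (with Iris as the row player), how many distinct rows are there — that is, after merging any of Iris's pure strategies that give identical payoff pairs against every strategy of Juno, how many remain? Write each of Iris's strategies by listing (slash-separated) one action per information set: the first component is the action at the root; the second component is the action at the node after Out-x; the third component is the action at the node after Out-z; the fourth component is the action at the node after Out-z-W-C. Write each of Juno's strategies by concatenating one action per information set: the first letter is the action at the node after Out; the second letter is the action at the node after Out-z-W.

8

Iris has 24 pure strategies: Out/D/W/p, Out/D/W/t, Out/D/S/p, Out/D/S/t, Out/U/W/p, Out/U/W/t, Out/U/S/p, Out/U/S/t, In/D/W/p, In/D/W/t, In/D/S/p, In/D/S/t, In/U/W/p, In/U/W/t, In/U/S/p, In/U/S/t, Stay/D/W/p, Stay/D/W/t, Stay/D/S/p, Stay/D/S/t, Stay/U/W/p, Stay/U/W/t, Stay/U/S/p, Stay/U/S/t. Columns: xC, xA, zC, zA.
{Out/D/W/p} → row (1,0) (1,0) (2,0) (5,0)
{Out/D/W/t} → row (1,0) (1,0) (1,0) (5,0)
{Out/D/S/p, Out/D/S/t} → row (1,0) (1,0) (3,-1) (3,-1)
{Out/U/W/p} → row (5,1) (5,1) (2,0) (5,0)
{Out/U/W/t} → row (5,1) (5,1) (1,0) (5,0)
{Out/U/S/p, Out/U/S/t} → row (5,1) (5,1) (3,-1) (3,-1)
{In/D/W/p, In/D/W/t, In/D/S/p, In/D/S/t, In/U/W/p, In/U/W/t, In/U/S/p, In/U/S/t} → row (2,-1) (2,-1) (2,-1) (2,-1)
{Stay/D/W/p, Stay/D/W/t, Stay/D/S/p, Stay/D/S/t, Stay/U/W/p, Stay/U/W/t, Stay/U/S/p, Stay/U/S/t} → row (5,2) (5,2) (5,2) (5,2)
That's 8 distinct rows out of 24 strategies.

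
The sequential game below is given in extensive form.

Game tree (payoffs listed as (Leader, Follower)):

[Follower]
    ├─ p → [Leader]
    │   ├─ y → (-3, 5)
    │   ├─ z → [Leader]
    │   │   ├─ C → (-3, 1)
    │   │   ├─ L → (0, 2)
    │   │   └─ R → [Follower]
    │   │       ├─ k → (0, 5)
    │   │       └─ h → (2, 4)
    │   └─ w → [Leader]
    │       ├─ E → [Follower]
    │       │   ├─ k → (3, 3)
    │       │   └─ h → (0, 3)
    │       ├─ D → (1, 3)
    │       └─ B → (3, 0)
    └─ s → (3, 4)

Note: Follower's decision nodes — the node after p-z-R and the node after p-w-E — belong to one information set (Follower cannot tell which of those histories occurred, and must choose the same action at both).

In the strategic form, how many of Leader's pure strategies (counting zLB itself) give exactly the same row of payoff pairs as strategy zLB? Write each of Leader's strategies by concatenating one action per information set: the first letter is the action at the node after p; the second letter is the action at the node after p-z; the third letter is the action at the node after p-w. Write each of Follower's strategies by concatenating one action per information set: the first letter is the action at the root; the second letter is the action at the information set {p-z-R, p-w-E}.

Row for zLB (columns pk, ph, sk, sh): (0,2) (0,2) (3,4) (3,4).
Under zLB, Leader's choice at the node after p-w can never be reached regardless of what Follower does, so varying those choices leaves every outcome unchanged.
Holding the reachable choices fixed and varying the unreachable one freely already gives 3 equivalent strategies.
No other strategy reproduces this row, so those 3 are the full class: zLE, zLD, zLB.

3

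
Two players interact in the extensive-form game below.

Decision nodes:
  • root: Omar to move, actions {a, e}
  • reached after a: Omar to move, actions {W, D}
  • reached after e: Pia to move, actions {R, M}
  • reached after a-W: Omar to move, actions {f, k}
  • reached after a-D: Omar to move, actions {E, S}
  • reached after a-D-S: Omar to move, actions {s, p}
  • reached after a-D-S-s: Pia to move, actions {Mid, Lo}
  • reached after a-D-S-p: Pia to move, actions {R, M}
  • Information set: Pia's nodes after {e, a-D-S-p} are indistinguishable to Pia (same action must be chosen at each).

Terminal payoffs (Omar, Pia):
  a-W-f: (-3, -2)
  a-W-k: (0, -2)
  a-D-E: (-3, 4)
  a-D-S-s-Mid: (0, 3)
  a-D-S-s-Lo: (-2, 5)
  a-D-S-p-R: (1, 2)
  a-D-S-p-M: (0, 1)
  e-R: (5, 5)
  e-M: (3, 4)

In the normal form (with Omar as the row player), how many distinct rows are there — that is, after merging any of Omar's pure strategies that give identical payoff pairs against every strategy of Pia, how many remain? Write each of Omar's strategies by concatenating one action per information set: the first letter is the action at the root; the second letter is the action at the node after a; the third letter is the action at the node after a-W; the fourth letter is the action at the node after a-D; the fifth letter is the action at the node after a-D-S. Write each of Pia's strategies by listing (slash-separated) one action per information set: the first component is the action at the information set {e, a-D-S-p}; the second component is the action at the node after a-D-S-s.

Omar has 32 pure strategies: aWfEs, aWfEp, aWfSs, aWfSp, aWkEs, aWkEp, aWkSs, aWkSp, aDfEs, aDfEp, aDfSs, aDfSp, aDkEs, aDkEp, aDkSs, aDkSp, eWfEs, eWfEp, eWfSs, eWfSp, eWkEs, eWkEp, eWkSs, eWkSp, eDfEs, eDfEp, eDfSs, eDfSp, eDkEs, eDkEp, eDkSs, eDkSp. Columns: R/Mid, R/Lo, M/Mid, M/Lo.
{aWfEs, aWfEp, aWfSs, aWfSp} → row (-3,-2) (-3,-2) (-3,-2) (-3,-2)
{aWkEs, aWkEp, aWkSs, aWkSp} → row (0,-2) (0,-2) (0,-2) (0,-2)
{aDfEs, aDfEp, aDkEs, aDkEp} → row (-3,4) (-3,4) (-3,4) (-3,4)
{aDfSs, aDkSs} → row (0,3) (-2,5) (0,3) (-2,5)
{aDfSp, aDkSp} → row (1,2) (1,2) (0,1) (0,1)
{eWfEs, eWfEp, eWfSs, eWfSp, eWkEs, eWkEp, eWkSs, eWkSp, eDfEs, eDfEp, eDfSs, eDfSp, eDkEs, eDkEp, eDkSs, eDkSp} → row (5,5) (5,5) (3,4) (3,4)
That's 6 distinct rows out of 32 strategies.

6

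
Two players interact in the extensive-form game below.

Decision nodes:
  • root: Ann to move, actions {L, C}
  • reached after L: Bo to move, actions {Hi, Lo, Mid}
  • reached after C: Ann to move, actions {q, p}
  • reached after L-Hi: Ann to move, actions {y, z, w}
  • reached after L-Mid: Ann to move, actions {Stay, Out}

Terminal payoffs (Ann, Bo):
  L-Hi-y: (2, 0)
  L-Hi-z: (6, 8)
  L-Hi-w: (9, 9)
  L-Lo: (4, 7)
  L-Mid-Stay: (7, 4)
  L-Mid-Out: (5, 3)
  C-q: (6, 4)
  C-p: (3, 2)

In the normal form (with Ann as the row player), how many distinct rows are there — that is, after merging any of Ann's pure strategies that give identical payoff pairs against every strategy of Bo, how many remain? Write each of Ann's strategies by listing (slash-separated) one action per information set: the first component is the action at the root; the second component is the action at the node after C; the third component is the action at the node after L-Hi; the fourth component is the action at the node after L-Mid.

8

Ann has 24 pure strategies: L/q/y/Stay, L/q/y/Out, L/q/z/Stay, L/q/z/Out, L/q/w/Stay, L/q/w/Out, L/p/y/Stay, L/p/y/Out, L/p/z/Stay, L/p/z/Out, L/p/w/Stay, L/p/w/Out, C/q/y/Stay, C/q/y/Out, C/q/z/Stay, C/q/z/Out, C/q/w/Stay, C/q/w/Out, C/p/y/Stay, C/p/y/Out, C/p/z/Stay, C/p/z/Out, C/p/w/Stay, C/p/w/Out. Columns: Hi, Lo, Mid.
{L/q/y/Stay, L/p/y/Stay} → row (2,0) (4,7) (7,4)
{L/q/y/Out, L/p/y/Out} → row (2,0) (4,7) (5,3)
{L/q/z/Stay, L/p/z/Stay} → row (6,8) (4,7) (7,4)
{L/q/z/Out, L/p/z/Out} → row (6,8) (4,7) (5,3)
{L/q/w/Stay, L/p/w/Stay} → row (9,9) (4,7) (7,4)
{L/q/w/Out, L/p/w/Out} → row (9,9) (4,7) (5,3)
{C/q/y/Stay, C/q/y/Out, C/q/z/Stay, C/q/z/Out, C/q/w/Stay, C/q/w/Out} → row (6,4) (6,4) (6,4)
{C/p/y/Stay, C/p/y/Out, C/p/z/Stay, C/p/z/Out, C/p/w/Stay, C/p/w/Out} → row (3,2) (3,2) (3,2)
That's 8 distinct rows out of 24 strategies.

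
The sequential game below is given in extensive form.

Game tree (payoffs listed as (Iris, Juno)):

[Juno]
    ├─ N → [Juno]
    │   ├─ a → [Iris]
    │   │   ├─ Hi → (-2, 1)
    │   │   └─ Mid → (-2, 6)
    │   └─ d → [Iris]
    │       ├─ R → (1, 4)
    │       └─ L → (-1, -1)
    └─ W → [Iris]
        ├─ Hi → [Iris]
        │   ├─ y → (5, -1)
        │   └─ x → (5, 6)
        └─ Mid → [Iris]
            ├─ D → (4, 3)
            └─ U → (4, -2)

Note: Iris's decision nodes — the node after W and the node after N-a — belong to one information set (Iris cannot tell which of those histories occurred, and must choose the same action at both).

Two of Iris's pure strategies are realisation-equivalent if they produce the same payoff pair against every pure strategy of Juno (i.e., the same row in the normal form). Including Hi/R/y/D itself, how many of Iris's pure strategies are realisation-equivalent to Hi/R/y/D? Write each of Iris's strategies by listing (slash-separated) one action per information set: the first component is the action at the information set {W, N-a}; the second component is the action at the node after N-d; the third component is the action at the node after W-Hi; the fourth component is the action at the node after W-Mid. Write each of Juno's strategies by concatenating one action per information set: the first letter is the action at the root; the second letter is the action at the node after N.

2

Row for Hi/R/y/D (columns Na, Nd, Wa, Wd): (-2,1) (1,4) (5,-1) (5,-1).
Under Hi/R/y/D, Iris's choice at the node after W-Mid can never be reached regardless of what Juno does, so varying those choices leaves every outcome unchanged.
Holding the reachable choices fixed and varying the unreachable one freely already gives 2 equivalent strategies.
No other strategy reproduces this row, so those 2 are the full class: Hi/R/y/D, Hi/R/y/U.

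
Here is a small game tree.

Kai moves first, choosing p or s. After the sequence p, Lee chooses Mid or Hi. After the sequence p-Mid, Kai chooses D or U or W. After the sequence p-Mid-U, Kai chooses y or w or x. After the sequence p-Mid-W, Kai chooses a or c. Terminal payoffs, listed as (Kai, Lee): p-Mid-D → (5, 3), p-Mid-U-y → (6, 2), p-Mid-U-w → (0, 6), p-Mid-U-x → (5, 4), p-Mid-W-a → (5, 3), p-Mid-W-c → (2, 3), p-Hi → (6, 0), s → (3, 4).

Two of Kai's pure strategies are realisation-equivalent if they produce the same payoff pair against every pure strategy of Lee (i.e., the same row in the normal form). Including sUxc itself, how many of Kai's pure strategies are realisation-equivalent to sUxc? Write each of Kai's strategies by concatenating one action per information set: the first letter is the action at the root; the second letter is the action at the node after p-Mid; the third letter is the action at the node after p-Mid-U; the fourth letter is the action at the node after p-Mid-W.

Row for sUxc (columns Mid, Hi): (3,4) (3,4).
Under sUxc, Kai's choice at the node after p-Mid and at the node after p-Mid-U and at the node after p-Mid-W can never be reached regardless of what Lee does, so varying those choices leaves every outcome unchanged.
Holding the reachable choices fixed and varying the unreachable ones freely already gives 3 × 3 × 2 = 18 equivalent strategies.
No other strategy reproduces this row, so those 18 are the full class: sDya, sDyc, sDwa, sDwc, sDxa, sDxc, sUya, sUyc, sUwa, sUwc, sUxa, sUxc, sWya, sWyc, sWwa, sWwc, sWxa, sWxc.

18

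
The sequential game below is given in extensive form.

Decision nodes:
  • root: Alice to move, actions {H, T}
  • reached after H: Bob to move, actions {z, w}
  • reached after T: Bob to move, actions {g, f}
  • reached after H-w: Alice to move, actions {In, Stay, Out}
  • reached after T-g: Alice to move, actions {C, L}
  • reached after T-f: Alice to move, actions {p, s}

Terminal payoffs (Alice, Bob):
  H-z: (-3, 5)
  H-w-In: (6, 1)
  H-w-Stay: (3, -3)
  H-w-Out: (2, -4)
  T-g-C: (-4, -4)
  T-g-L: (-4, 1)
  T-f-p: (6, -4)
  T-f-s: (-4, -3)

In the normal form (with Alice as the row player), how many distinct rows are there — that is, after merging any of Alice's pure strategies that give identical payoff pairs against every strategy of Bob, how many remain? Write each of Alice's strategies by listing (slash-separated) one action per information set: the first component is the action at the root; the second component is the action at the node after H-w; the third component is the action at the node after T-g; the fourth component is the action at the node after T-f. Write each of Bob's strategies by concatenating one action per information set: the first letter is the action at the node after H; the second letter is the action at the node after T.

Alice has 24 pure strategies: H/In/C/p, H/In/C/s, H/In/L/p, H/In/L/s, H/Stay/C/p, H/Stay/C/s, H/Stay/L/p, H/Stay/L/s, H/Out/C/p, H/Out/C/s, H/Out/L/p, H/Out/L/s, T/In/C/p, T/In/C/s, T/In/L/p, T/In/L/s, T/Stay/C/p, T/Stay/C/s, T/Stay/L/p, T/Stay/L/s, T/Out/C/p, T/Out/C/s, T/Out/L/p, T/Out/L/s. Columns: zg, zf, wg, wf.
{H/In/C/p, H/In/C/s, H/In/L/p, H/In/L/s} → row (-3,5) (-3,5) (6,1) (6,1)
{H/Stay/C/p, H/Stay/C/s, H/Stay/L/p, H/Stay/L/s} → row (-3,5) (-3,5) (3,-3) (3,-3)
{H/Out/C/p, H/Out/C/s, H/Out/L/p, H/Out/L/s} → row (-3,5) (-3,5) (2,-4) (2,-4)
{T/In/C/p, T/Stay/C/p, T/Out/C/p} → row (-4,-4) (6,-4) (-4,-4) (6,-4)
{T/In/C/s, T/Stay/C/s, T/Out/C/s} → row (-4,-4) (-4,-3) (-4,-4) (-4,-3)
{T/In/L/p, T/Stay/L/p, T/Out/L/p} → row (-4,1) (6,-4) (-4,1) (6,-4)
{T/In/L/s, T/Stay/L/s, T/Out/L/s} → row (-4,1) (-4,-3) (-4,1) (-4,-3)
That's 7 distinct rows out of 24 strategies.

7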